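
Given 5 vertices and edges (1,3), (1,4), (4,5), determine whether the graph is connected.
No, it has 2 components: {1, 3, 4, 5}, {2}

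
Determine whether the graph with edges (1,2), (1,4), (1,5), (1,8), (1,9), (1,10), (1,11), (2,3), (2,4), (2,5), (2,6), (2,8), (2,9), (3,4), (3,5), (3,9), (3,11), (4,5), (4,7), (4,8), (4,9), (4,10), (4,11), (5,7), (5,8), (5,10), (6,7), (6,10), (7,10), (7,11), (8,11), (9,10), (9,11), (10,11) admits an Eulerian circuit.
No (10 vertices have odd degree: {1, 2, 3, 4, 5, 6, 7, 8, 10, 11}; Eulerian circuit requires 0)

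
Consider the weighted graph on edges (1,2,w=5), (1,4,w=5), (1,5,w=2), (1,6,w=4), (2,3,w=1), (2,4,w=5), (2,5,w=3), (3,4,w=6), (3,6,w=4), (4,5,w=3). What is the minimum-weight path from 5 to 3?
4 (path: 5 -> 2 -> 3; weights 3 + 1 = 4)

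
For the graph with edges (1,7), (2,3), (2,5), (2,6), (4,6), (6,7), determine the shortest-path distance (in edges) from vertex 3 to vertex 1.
4 (path: 3 -> 2 -> 6 -> 7 -> 1, 4 edges)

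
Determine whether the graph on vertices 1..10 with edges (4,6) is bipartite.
Yes. Partition: {1, 2, 3, 4, 5, 7, 8, 9, 10}, {6}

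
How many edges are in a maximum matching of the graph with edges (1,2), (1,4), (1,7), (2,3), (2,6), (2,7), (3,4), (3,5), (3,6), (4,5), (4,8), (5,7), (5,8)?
4 (matching: (1,4), (2,7), (3,6), (5,8); upper bound floor(n/2) = floor(8/2) = 4)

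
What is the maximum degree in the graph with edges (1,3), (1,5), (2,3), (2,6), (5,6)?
2 (attained at vertices 1, 2, 3, 5, 6)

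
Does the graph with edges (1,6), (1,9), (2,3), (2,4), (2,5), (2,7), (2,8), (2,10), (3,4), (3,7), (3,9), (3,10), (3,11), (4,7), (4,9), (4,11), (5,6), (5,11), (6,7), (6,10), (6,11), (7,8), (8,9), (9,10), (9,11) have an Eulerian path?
No (6 vertices have odd degree: {4, 5, 6, 7, 8, 11}; Eulerian path requires 0 or 2)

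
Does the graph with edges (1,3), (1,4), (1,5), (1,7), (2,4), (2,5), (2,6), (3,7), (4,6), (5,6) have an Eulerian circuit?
No (4 vertices have odd degree: {2, 4, 5, 6}; Eulerian circuit requires 0)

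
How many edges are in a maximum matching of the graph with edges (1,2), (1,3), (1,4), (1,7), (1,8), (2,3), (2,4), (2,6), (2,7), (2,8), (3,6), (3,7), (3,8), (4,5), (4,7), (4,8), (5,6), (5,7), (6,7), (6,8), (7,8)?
4 (matching: (1,4), (2,3), (5,6), (7,8); upper bound floor(n/2) = floor(8/2) = 4)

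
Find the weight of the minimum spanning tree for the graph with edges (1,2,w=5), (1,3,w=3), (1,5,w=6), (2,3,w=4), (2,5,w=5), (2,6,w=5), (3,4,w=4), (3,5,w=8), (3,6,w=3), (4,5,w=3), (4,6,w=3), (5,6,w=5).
16 (MST edges: (1,3,w=3), (2,3,w=4), (3,6,w=3), (4,5,w=3), (4,6,w=3); sum of weights 3 + 4 + 3 + 3 + 3 = 16)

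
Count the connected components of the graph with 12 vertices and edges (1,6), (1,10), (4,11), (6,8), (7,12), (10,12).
6 (components: {1, 6, 7, 8, 10, 12}, {2}, {3}, {4, 11}, {5}, {9})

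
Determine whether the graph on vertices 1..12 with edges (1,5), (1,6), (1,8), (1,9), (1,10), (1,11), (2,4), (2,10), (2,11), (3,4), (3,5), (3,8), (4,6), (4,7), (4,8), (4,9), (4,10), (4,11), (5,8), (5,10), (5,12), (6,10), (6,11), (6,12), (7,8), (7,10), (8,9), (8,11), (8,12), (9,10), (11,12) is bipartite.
No (odd cycle of length 3: 10 -> 1 -> 5 -> 10)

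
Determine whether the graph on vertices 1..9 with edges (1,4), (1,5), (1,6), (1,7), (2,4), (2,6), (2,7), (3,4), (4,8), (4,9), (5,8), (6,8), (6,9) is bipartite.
Yes. Partition: {1, 2, 3, 8, 9}, {4, 5, 6, 7}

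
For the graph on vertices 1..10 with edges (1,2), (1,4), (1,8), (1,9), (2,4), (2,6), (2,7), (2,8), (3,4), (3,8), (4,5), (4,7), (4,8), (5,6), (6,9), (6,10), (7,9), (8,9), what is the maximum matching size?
5 (matching: (1,9), (2,7), (3,8), (4,5), (6,10); upper bound floor(n/2) = floor(10/2) = 5)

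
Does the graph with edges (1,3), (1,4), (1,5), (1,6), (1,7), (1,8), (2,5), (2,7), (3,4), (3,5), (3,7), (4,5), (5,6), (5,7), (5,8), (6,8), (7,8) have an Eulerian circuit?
No (4 vertices have odd degree: {4, 5, 6, 7}; Eulerian circuit requires 0)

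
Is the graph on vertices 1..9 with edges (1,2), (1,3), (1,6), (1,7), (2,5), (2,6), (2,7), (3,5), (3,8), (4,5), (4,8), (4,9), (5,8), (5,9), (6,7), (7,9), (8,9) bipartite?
No (odd cycle of length 3: 2 -> 1 -> 6 -> 2)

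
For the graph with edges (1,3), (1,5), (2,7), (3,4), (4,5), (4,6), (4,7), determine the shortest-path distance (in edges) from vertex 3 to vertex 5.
2 (path: 3 -> 1 -> 5, 2 edges)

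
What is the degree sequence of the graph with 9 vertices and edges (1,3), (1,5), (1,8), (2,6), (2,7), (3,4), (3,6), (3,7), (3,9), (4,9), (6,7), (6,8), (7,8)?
[5, 4, 4, 3, 3, 2, 2, 2, 1] (degrees: deg(1)=3, deg(2)=2, deg(3)=5, deg(4)=2, deg(5)=1, deg(6)=4, deg(7)=4, deg(8)=3, deg(9)=2)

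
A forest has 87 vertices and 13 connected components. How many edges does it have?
74 (Each of the 13 component trees on V_i vertices has V_i - 1 edges; summing gives V - C = 87 - 13 = 74)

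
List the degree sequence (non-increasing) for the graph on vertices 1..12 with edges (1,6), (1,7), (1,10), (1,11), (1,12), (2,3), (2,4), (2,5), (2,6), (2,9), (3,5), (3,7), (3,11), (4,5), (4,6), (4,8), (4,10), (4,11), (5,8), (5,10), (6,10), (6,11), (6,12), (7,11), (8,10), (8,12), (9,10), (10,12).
[7, 6, 6, 5, 5, 5, 5, 4, 4, 4, 3, 2] (degrees: deg(1)=5, deg(2)=5, deg(3)=4, deg(4)=6, deg(5)=5, deg(6)=6, deg(7)=3, deg(8)=4, deg(9)=2, deg(10)=7, deg(11)=5, deg(12)=4)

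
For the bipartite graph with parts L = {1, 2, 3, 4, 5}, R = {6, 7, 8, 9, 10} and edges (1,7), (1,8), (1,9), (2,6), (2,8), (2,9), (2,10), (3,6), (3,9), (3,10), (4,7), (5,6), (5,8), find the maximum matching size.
5 (matching: (1,9), (2,10), (3,6), (4,7), (5,8); upper bound min(|L|,|R|) = min(5,5) = 5)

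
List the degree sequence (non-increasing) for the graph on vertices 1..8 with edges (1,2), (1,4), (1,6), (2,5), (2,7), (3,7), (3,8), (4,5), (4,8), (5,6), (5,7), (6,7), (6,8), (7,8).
[5, 4, 4, 4, 3, 3, 3, 2] (degrees: deg(1)=3, deg(2)=3, deg(3)=2, deg(4)=3, deg(5)=4, deg(6)=4, deg(7)=5, deg(8)=4)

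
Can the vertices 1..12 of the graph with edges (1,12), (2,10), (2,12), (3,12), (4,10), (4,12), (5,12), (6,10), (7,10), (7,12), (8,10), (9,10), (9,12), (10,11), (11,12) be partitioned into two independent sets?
Yes. Partition: {1, 2, 3, 4, 5, 6, 7, 8, 9, 11}, {10, 12}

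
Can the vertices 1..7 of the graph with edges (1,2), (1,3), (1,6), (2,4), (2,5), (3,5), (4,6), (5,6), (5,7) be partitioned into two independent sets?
Yes. Partition: {1, 4, 5}, {2, 3, 6, 7}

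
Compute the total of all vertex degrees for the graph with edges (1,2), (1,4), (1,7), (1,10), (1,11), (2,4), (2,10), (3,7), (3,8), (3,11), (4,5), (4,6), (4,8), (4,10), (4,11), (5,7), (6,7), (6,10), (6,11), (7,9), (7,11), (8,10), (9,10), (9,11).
48 (handshake: sum of degrees = 2|E| = 2 x 24 = 48)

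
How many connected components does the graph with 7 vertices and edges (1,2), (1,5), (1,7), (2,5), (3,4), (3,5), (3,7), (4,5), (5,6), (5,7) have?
1 (components: {1, 2, 3, 4, 5, 6, 7})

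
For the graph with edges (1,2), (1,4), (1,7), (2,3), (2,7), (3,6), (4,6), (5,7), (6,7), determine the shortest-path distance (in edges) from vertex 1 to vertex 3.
2 (path: 1 -> 2 -> 3, 2 edges)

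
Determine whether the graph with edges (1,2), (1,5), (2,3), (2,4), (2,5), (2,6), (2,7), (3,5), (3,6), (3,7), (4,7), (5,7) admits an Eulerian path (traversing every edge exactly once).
Yes — and in fact it has an Eulerian circuit (the graph is connected and all 7 vertices have even degree)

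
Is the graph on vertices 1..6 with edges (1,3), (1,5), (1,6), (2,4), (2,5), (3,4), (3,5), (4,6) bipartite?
No (odd cycle of length 3: 3 -> 1 -> 5 -> 3)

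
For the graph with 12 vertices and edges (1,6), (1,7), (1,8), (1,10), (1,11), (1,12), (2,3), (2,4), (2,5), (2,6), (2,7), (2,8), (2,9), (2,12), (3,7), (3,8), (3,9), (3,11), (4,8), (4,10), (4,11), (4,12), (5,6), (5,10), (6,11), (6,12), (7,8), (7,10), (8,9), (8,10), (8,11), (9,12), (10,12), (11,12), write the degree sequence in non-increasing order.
[8, 8, 7, 6, 6, 6, 5, 5, 5, 5, 4, 3] (degrees: deg(1)=6, deg(2)=8, deg(3)=5, deg(4)=5, deg(5)=3, deg(6)=5, deg(7)=5, deg(8)=8, deg(9)=4, deg(10)=6, deg(11)=6, deg(12)=7)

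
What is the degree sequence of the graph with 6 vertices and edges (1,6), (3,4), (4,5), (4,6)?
[3, 2, 1, 1, 1, 0] (degrees: deg(1)=1, deg(2)=0, deg(3)=1, deg(4)=3, deg(5)=1, deg(6)=2)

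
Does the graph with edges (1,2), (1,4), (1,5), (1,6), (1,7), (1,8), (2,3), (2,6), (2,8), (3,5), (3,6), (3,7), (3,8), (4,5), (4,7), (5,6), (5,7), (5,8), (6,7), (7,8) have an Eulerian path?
No (4 vertices have odd degree: {3, 4, 6, 8}; Eulerian path requires 0 or 2)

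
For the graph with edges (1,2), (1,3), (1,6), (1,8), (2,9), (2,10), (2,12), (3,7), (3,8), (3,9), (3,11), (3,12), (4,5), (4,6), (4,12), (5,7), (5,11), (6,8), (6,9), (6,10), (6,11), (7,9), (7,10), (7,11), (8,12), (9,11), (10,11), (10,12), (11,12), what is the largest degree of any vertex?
7 (attained at vertex 11)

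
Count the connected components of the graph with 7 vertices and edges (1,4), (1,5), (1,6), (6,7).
3 (components: {1, 4, 5, 6, 7}, {2}, {3})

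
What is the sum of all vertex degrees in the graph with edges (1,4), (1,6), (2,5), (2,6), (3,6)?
10 (handshake: sum of degrees = 2|E| = 2 x 5 = 10)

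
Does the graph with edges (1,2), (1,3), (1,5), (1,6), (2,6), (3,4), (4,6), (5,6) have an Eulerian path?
Yes — and in fact it has an Eulerian circuit (the graph is connected and all 6 vertices have even degree)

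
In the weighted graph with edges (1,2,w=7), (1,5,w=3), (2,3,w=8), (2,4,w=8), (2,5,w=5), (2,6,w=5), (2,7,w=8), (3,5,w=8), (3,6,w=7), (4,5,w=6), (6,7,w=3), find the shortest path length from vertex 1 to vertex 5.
3 (path: 1 -> 5; weights 3 = 3)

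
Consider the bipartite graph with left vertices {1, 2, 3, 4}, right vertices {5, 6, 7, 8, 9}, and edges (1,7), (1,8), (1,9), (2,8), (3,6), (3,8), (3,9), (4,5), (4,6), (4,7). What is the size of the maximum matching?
4 (matching: (1,9), (2,8), (3,6), (4,7); upper bound min(|L|,|R|) = min(4,5) = 4)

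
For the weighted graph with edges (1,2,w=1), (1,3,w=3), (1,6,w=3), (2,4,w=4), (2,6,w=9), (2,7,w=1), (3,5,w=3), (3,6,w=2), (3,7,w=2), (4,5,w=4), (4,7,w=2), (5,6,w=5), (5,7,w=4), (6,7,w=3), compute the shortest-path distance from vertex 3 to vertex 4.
4 (path: 3 -> 7 -> 4; weights 2 + 2 = 4)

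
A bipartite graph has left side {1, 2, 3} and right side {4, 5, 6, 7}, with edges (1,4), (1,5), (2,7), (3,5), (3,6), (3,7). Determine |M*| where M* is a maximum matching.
3 (matching: (1,5), (2,7), (3,6); upper bound min(|L|,|R|) = min(3,4) = 3)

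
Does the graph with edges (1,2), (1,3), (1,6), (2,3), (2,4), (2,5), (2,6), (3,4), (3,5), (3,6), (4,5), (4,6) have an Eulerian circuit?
No (4 vertices have odd degree: {1, 2, 3, 5}; Eulerian circuit requires 0)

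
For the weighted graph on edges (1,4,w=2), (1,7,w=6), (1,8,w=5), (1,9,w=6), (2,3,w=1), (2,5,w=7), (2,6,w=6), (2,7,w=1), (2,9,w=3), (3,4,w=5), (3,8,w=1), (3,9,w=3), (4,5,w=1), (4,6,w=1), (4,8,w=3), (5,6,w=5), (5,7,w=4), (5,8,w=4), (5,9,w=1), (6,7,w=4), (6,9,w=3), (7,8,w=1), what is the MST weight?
11 (MST edges: (1,4,w=2), (2,3,w=1), (2,7,w=1), (2,9,w=3), (3,8,w=1), (4,5,w=1), (4,6,w=1), (5,9,w=1); sum of weights 2 + 1 + 1 + 3 + 1 + 1 + 1 + 1 = 11)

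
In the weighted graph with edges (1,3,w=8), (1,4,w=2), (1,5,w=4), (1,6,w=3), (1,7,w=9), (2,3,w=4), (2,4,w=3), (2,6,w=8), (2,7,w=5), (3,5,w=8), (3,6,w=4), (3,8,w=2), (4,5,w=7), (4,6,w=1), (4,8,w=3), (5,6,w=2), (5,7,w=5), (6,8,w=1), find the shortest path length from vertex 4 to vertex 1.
2 (path: 4 -> 1; weights 2 = 2)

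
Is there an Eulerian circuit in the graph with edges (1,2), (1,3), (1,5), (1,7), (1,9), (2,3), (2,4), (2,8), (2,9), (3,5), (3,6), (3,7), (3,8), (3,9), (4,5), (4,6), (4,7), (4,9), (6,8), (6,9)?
No (8 vertices have odd degree: {1, 2, 3, 4, 5, 7, 8, 9}; Eulerian circuit requires 0)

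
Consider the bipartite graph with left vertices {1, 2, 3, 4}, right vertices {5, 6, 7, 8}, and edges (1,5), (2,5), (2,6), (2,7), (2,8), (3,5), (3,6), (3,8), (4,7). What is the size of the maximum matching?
4 (matching: (1,5), (2,8), (3,6), (4,7); upper bound min(|L|,|R|) = min(4,4) = 4)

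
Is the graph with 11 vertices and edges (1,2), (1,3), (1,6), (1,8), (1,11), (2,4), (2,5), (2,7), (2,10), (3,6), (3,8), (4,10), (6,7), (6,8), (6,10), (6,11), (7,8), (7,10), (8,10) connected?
No, it has 2 components: {1, 2, 3, 4, 5, 6, 7, 8, 10, 11}, {9}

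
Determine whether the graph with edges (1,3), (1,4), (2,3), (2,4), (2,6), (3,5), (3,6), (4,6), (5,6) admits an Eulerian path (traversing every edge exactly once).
Yes (the graph is connected and exactly 2 vertices have odd degree: {2, 4}; any Eulerian path must start and end at those)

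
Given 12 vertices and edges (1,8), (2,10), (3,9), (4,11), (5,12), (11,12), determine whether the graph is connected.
No, it has 6 components: {1, 8}, {2, 10}, {3, 9}, {4, 5, 11, 12}, {6}, {7}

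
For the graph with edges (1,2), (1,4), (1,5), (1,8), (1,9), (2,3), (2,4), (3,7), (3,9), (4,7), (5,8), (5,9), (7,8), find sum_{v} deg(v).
26 (handshake: sum of degrees = 2|E| = 2 x 13 = 26)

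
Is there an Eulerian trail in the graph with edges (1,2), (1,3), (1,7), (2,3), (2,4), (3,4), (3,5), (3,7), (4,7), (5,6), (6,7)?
No (4 vertices have odd degree: {1, 2, 3, 4}; Eulerian path requires 0 or 2)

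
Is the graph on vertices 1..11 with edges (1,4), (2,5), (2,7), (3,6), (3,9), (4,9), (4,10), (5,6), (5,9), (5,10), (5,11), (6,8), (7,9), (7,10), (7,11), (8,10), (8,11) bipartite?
Yes. Partition: {1, 2, 6, 9, 10, 11}, {3, 4, 5, 7, 8}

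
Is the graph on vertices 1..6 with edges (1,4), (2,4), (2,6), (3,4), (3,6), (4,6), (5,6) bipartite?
No (odd cycle of length 3: 6 -> 4 -> 3 -> 6)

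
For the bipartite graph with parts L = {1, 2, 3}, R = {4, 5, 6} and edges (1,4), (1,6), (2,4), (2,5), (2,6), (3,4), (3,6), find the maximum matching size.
3 (matching: (1,6), (2,5), (3,4); upper bound min(|L|,|R|) = min(3,3) = 3)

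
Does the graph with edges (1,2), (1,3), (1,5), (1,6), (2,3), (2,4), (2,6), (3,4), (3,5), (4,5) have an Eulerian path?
Yes (the graph is connected and exactly 2 vertices have odd degree: {4, 5}; any Eulerian path must start and end at those)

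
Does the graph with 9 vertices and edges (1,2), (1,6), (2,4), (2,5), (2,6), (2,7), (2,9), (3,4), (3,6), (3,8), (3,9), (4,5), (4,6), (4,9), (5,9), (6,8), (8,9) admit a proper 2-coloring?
No (odd cycle of length 3: 2 -> 1 -> 6 -> 2)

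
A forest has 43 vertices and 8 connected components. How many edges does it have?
35 (Each of the 8 component trees on V_i vertices has V_i - 1 edges; summing gives V - C = 43 - 8 = 35)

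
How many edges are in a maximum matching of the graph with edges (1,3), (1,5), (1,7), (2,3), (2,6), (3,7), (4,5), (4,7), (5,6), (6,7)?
3 (matching: (1,5), (2,6), (4,7); upper bound floor(n/2) = floor(7/2) = 3)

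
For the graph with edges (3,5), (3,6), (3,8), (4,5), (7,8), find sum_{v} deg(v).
10 (handshake: sum of degrees = 2|E| = 2 x 5 = 10)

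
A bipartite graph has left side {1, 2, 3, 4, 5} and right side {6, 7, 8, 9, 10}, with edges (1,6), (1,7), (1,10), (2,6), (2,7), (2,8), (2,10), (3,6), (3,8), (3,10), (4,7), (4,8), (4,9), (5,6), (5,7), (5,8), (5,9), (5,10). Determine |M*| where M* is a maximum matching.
5 (matching: (1,10), (2,8), (3,6), (4,9), (5,7); upper bound min(|L|,|R|) = min(5,5) = 5)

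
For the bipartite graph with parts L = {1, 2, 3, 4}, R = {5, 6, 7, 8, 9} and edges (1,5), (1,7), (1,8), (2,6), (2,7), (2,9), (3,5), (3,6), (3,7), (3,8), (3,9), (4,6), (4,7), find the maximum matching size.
4 (matching: (1,8), (2,9), (3,7), (4,6); upper bound min(|L|,|R|) = min(4,5) = 4)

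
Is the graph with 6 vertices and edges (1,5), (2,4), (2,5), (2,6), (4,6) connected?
No, it has 2 components: {1, 2, 4, 5, 6}, {3}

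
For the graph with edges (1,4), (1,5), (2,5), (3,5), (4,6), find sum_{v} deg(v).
10 (handshake: sum of degrees = 2|E| = 2 x 5 = 10)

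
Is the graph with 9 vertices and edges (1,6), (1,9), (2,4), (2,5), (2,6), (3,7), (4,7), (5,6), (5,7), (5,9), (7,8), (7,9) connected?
Yes (BFS from 1 visits [1, 6, 9, 2, 5, 7, 4, 3, 8] — all 9 vertices reached)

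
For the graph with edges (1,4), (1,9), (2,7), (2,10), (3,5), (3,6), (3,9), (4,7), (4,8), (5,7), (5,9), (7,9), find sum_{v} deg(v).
24 (handshake: sum of degrees = 2|E| = 2 x 12 = 24)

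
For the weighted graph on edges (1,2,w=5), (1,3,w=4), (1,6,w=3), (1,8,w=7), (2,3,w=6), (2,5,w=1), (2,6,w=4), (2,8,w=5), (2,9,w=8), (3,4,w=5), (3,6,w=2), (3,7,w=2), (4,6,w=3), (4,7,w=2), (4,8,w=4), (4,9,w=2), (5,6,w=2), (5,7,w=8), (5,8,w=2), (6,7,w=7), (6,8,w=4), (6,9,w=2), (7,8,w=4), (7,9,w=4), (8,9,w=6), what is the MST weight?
16 (MST edges: (1,6,w=3), (2,5,w=1), (3,6,w=2), (3,7,w=2), (4,7,w=2), (4,9,w=2), (5,6,w=2), (5,8,w=2); sum of weights 3 + 1 + 2 + 2 + 2 + 2 + 2 + 2 = 16)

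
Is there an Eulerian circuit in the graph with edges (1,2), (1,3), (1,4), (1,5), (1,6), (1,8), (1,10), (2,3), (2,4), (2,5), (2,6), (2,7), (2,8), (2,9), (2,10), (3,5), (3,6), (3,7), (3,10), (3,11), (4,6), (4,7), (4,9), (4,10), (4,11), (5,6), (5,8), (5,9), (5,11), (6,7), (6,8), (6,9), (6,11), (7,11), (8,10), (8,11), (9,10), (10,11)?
No (10 vertices have odd degree: {1, 2, 3, 4, 5, 6, 7, 9, 10, 11}; Eulerian circuit requires 0)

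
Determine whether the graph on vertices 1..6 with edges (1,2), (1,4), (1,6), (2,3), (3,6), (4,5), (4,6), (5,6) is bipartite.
No (odd cycle of length 3: 4 -> 1 -> 6 -> 4)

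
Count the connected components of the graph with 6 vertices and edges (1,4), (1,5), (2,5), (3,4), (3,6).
1 (components: {1, 2, 3, 4, 5, 6})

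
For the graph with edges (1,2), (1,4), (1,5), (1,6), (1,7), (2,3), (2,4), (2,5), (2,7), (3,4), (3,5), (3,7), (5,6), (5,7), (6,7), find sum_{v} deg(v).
30 (handshake: sum of degrees = 2|E| = 2 x 15 = 30)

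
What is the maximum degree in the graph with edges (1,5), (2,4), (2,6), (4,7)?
2 (attained at vertices 2, 4)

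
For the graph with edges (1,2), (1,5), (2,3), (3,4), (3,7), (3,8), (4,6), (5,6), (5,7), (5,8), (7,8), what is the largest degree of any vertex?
4 (attained at vertices 3, 5)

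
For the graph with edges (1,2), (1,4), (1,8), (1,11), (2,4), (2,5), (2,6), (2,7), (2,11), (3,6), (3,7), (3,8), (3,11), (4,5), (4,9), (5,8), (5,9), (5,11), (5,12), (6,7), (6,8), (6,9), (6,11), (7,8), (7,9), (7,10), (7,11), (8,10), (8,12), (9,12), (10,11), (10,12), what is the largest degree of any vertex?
7 (attained at vertices 7, 8, 11)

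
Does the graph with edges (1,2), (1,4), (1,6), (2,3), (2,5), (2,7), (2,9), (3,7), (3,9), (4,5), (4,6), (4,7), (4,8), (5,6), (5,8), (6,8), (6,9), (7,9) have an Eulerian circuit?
No (6 vertices have odd degree: {1, 2, 3, 4, 6, 8}; Eulerian circuit requires 0)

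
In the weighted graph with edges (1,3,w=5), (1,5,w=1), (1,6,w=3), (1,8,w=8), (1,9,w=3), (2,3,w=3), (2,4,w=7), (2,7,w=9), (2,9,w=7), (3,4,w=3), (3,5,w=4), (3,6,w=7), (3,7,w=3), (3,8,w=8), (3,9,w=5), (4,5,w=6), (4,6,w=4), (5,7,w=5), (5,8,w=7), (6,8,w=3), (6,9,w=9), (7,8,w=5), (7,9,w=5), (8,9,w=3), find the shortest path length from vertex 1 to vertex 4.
7 (path: 1 -> 5 -> 4; weights 1 + 6 = 7)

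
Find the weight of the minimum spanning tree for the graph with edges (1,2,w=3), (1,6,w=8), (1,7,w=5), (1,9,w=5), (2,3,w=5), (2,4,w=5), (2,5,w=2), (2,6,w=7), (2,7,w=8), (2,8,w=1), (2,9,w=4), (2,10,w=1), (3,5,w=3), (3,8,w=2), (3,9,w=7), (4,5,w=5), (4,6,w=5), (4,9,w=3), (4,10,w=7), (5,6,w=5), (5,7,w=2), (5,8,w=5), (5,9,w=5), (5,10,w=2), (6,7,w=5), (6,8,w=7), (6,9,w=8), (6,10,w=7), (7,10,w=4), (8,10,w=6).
23 (MST edges: (1,2,w=3), (2,5,w=2), (2,8,w=1), (2,9,w=4), (2,10,w=1), (3,8,w=2), (4,6,w=5), (4,9,w=3), (5,7,w=2); sum of weights 3 + 2 + 1 + 4 + 1 + 2 + 5 + 3 + 2 = 23)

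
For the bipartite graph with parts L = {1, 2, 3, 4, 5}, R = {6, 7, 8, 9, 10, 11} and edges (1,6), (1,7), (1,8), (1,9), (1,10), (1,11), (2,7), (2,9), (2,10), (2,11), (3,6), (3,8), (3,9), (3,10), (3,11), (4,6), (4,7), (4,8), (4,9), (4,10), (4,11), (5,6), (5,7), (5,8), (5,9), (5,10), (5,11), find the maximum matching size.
5 (matching: (1,11), (2,10), (3,9), (4,8), (5,7); upper bound min(|L|,|R|) = min(5,6) = 5)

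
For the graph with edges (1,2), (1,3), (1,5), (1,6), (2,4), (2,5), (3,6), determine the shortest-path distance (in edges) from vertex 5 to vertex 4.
2 (path: 5 -> 2 -> 4, 2 edges)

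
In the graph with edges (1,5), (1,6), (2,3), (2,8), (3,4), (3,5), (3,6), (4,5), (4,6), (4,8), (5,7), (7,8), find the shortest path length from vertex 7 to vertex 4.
2 (path: 7 -> 8 -> 4, 2 edges)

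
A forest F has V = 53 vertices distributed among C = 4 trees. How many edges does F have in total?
49 (Each of the 4 component trees on V_i vertices has V_i - 1 edges; summing gives V - C = 53 - 4 = 49)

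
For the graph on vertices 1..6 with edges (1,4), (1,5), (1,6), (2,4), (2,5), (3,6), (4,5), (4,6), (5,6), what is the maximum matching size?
3 (matching: (1,5), (2,4), (3,6); upper bound floor(n/2) = floor(6/2) = 3)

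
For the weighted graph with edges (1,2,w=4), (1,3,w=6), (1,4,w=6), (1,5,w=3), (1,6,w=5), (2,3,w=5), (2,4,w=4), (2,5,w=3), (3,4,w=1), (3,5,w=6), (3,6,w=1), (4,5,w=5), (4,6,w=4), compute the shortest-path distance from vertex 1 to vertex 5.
3 (path: 1 -> 5; weights 3 = 3)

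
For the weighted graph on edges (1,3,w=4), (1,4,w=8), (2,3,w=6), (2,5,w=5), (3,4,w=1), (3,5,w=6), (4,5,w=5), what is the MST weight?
15 (MST edges: (1,3,w=4), (2,5,w=5), (3,4,w=1), (4,5,w=5); sum of weights 4 + 5 + 1 + 5 = 15)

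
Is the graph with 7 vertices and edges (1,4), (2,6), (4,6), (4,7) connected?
No, it has 3 components: {1, 2, 4, 6, 7}, {3}, {5}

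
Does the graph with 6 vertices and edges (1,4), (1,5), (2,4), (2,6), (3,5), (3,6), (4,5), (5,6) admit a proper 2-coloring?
No (odd cycle of length 3: 5 -> 1 -> 4 -> 5)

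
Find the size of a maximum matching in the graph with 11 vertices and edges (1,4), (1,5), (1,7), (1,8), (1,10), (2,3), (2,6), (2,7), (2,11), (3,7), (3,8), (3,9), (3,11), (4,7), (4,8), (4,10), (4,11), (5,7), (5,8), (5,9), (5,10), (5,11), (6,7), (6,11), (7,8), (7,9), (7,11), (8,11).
5 (matching: (1,10), (2,3), (5,9), (6,11), (7,8); upper bound floor(n/2) = floor(11/2) = 5)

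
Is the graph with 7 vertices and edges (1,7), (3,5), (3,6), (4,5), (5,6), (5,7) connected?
No, it has 2 components: {1, 3, 4, 5, 6, 7}, {2}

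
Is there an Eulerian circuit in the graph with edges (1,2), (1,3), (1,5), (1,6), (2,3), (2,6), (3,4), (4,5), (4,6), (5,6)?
No (4 vertices have odd degree: {2, 3, 4, 5}; Eulerian circuit requires 0)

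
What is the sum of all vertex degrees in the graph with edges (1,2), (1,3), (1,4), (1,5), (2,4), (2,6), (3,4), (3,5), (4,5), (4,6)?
20 (handshake: sum of degrees = 2|E| = 2 x 10 = 20)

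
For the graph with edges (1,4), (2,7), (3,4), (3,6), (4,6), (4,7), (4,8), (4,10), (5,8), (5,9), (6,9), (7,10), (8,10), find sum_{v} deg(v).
26 (handshake: sum of degrees = 2|E| = 2 x 13 = 26)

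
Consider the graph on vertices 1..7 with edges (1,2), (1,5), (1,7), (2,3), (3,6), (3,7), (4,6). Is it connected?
Yes (BFS from 1 visits [1, 2, 5, 7, 3, 6, 4] — all 7 vertices reached)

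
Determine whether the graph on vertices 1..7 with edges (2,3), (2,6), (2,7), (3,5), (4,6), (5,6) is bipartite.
Yes. Partition: {1, 2, 4, 5}, {3, 6, 7}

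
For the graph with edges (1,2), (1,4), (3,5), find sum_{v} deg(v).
6 (handshake: sum of degrees = 2|E| = 2 x 3 = 6)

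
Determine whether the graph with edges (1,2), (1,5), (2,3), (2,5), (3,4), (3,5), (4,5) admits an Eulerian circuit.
No (2 vertices have odd degree: {2, 3}; Eulerian circuit requires 0)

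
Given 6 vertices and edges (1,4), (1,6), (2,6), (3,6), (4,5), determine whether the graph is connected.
Yes (BFS from 1 visits [1, 4, 6, 5, 2, 3] — all 6 vertices reached)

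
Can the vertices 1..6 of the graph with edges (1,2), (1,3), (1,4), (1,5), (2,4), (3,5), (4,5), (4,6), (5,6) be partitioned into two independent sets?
No (odd cycle of length 3: 4 -> 1 -> 5 -> 4)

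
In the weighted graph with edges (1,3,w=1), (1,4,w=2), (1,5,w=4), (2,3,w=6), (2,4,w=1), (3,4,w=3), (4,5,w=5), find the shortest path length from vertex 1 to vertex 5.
4 (path: 1 -> 5; weights 4 = 4)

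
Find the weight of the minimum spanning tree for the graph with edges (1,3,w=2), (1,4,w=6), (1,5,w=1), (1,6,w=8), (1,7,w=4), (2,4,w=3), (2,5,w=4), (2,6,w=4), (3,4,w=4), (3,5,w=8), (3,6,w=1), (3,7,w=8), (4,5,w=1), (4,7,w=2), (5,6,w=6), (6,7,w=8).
10 (MST edges: (1,3,w=2), (1,5,w=1), (2,4,w=3), (3,6,w=1), (4,5,w=1), (4,7,w=2); sum of weights 2 + 1 + 3 + 1 + 1 + 2 = 10)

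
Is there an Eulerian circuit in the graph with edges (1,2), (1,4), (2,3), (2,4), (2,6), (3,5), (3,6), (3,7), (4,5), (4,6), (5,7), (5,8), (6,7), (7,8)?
Yes (the graph is connected and all 8 vertices have even degree)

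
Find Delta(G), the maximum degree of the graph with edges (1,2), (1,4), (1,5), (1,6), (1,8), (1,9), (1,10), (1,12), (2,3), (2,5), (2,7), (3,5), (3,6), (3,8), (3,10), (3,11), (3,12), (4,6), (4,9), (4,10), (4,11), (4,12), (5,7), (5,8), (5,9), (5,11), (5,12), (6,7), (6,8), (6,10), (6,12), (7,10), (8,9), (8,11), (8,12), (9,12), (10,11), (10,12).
8 (attained at vertices 1, 5, 12)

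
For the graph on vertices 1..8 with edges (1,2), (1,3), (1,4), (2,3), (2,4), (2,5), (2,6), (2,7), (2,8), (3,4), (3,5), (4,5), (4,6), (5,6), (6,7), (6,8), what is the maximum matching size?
4 (matching: (1,4), (2,8), (3,5), (6,7); upper bound floor(n/2) = floor(8/2) = 4)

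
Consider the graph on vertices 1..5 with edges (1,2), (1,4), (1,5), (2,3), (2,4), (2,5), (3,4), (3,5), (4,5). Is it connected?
Yes (BFS from 1 visits [1, 2, 4, 5, 3] — all 5 vertices reached)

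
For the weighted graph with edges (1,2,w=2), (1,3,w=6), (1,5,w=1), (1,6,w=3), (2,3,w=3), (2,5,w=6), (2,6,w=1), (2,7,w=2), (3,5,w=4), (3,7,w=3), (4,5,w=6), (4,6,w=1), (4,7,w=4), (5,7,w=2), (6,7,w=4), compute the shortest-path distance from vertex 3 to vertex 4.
5 (path: 3 -> 2 -> 6 -> 4; weights 3 + 1 + 1 = 5)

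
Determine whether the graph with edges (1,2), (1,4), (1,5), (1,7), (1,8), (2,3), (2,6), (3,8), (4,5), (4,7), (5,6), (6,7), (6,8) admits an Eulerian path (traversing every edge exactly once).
No (6 vertices have odd degree: {1, 2, 4, 5, 7, 8}; Eulerian path requires 0 or 2)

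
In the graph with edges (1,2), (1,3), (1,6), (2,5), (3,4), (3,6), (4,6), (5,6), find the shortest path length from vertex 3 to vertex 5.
2 (path: 3 -> 6 -> 5, 2 edges)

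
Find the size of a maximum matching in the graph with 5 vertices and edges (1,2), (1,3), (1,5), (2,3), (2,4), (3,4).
2 (matching: (1,5), (3,4); upper bound floor(n/2) = floor(5/2) = 2)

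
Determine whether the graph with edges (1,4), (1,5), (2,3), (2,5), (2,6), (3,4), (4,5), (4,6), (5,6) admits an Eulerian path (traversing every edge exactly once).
Yes (the graph is connected and exactly 2 vertices have odd degree: {2, 6}; any Eulerian path must start and end at those)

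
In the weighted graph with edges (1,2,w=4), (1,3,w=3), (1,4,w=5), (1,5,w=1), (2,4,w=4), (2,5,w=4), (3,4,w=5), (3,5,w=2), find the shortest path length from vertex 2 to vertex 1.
4 (path: 2 -> 1; weights 4 = 4)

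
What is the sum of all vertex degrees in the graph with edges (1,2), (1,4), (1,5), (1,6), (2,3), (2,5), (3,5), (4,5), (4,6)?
18 (handshake: sum of degrees = 2|E| = 2 x 9 = 18)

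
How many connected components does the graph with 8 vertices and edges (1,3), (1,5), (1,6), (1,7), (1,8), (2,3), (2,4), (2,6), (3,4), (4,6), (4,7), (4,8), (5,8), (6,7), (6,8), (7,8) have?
1 (components: {1, 2, 3, 4, 5, 6, 7, 8})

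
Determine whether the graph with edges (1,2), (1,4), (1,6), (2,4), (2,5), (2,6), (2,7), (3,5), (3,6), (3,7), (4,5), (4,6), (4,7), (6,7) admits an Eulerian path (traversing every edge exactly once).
No (6 vertices have odd degree: {1, 2, 3, 4, 5, 6}; Eulerian path requires 0 or 2)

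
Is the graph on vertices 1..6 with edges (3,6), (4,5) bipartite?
Yes. Partition: {1, 2, 3, 4}, {5, 6}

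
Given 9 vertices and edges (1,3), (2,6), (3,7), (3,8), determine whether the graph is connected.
No, it has 5 components: {1, 3, 7, 8}, {2, 6}, {4}, {5}, {9}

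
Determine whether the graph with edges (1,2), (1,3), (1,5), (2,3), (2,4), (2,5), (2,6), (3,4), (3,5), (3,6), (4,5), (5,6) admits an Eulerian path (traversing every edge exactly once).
No (6 vertices have odd degree: {1, 2, 3, 4, 5, 6}; Eulerian path requires 0 or 2)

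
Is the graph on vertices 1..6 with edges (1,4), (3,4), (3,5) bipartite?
Yes. Partition: {1, 2, 3, 6}, {4, 5}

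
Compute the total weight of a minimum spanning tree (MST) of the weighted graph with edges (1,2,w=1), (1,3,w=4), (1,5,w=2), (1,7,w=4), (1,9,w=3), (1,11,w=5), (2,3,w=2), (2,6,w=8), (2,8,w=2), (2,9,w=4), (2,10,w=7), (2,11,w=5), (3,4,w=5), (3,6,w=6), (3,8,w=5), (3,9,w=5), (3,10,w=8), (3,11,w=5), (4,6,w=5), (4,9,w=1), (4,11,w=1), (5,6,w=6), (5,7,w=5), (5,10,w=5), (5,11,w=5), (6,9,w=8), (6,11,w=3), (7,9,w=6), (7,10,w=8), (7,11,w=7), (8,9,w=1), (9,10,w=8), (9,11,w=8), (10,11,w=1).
18 (MST edges: (1,2,w=1), (1,5,w=2), (1,7,w=4), (2,3,w=2), (2,8,w=2), (4,9,w=1), (4,11,w=1), (6,11,w=3), (8,9,w=1), (10,11,w=1); sum of weights 1 + 2 + 4 + 2 + 2 + 1 + 1 + 3 + 1 + 1 = 18)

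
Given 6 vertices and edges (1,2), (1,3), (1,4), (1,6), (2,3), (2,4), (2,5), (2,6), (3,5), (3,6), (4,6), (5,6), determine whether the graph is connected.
Yes (BFS from 1 visits [1, 2, 3, 4, 6, 5] — all 6 vertices reached)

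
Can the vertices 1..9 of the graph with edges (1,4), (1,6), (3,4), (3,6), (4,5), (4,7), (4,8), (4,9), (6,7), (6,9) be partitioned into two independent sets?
Yes. Partition: {1, 2, 3, 5, 7, 8, 9}, {4, 6}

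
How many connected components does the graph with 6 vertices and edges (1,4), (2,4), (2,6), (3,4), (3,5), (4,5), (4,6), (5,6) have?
1 (components: {1, 2, 3, 4, 5, 6})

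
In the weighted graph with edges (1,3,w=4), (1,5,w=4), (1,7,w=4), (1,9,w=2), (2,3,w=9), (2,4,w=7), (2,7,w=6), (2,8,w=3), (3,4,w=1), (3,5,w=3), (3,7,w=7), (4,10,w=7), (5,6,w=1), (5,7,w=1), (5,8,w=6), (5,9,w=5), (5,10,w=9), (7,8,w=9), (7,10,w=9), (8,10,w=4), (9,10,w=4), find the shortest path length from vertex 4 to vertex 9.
7 (path: 4 -> 3 -> 1 -> 9; weights 1 + 4 + 2 = 7)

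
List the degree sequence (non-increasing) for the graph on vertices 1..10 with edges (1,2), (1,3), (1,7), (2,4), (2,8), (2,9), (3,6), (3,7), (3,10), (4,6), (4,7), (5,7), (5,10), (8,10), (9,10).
[4, 4, 4, 4, 3, 3, 2, 2, 2, 2] (degrees: deg(1)=3, deg(2)=4, deg(3)=4, deg(4)=3, deg(5)=2, deg(6)=2, deg(7)=4, deg(8)=2, deg(9)=2, deg(10)=4)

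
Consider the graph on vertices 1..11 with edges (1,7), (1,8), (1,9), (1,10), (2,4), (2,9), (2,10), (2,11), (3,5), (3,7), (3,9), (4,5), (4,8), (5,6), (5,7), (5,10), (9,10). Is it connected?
Yes (BFS from 1 visits [1, 7, 8, 9, 10, 3, 5, 4, 2, 6, 11] — all 11 vertices reached)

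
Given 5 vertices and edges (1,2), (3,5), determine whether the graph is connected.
No, it has 3 components: {1, 2}, {3, 5}, {4}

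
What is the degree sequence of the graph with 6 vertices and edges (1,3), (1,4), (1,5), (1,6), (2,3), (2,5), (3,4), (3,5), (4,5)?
[4, 4, 4, 3, 2, 1] (degrees: deg(1)=4, deg(2)=2, deg(3)=4, deg(4)=3, deg(5)=4, deg(6)=1)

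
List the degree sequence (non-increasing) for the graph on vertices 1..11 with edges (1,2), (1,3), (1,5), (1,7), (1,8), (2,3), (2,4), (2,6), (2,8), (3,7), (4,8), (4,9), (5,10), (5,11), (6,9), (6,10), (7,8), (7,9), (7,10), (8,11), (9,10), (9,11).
[5, 5, 5, 5, 5, 4, 3, 3, 3, 3, 3] (degrees: deg(1)=5, deg(2)=5, deg(3)=3, deg(4)=3, deg(5)=3, deg(6)=3, deg(7)=5, deg(8)=5, deg(9)=5, deg(10)=4, deg(11)=3)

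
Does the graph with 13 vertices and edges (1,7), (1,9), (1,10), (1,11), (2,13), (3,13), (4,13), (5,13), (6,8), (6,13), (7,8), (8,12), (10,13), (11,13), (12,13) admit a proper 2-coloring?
Yes. Partition: {1, 8, 13}, {2, 3, 4, 5, 6, 7, 9, 10, 11, 12}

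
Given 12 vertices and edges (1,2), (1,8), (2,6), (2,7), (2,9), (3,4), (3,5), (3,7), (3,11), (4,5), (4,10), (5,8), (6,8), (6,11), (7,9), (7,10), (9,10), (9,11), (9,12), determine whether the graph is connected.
Yes (BFS from 1 visits [1, 2, 8, 6, 7, 9, 5, 11, 3, 10, 12, 4] — all 12 vertices reached)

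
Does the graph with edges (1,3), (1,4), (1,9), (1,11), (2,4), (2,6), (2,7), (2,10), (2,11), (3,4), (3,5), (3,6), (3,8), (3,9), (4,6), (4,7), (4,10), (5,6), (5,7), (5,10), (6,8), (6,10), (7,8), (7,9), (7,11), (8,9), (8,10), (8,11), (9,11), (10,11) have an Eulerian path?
Yes (the graph is connected and exactly 2 vertices have odd degree: {2, 9}; any Eulerian path must start and end at those)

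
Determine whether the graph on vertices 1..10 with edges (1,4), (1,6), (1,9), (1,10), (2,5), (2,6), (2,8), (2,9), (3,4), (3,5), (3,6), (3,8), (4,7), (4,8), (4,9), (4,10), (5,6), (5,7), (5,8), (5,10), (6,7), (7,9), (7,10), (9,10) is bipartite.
No (odd cycle of length 3: 9 -> 1 -> 4 -> 9)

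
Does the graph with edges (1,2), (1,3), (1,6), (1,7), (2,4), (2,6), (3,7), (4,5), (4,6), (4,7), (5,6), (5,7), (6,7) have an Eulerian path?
No (4 vertices have odd degree: {2, 5, 6, 7}; Eulerian path requires 0 or 2)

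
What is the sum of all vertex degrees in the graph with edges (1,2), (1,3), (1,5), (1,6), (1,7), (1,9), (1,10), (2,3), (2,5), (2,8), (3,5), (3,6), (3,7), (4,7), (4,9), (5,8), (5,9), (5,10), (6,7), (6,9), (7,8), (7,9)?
44 (handshake: sum of degrees = 2|E| = 2 x 22 = 44)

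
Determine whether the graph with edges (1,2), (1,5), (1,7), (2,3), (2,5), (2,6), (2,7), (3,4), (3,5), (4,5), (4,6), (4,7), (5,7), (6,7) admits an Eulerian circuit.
No (6 vertices have odd degree: {1, 2, 3, 5, 6, 7}; Eulerian circuit requires 0)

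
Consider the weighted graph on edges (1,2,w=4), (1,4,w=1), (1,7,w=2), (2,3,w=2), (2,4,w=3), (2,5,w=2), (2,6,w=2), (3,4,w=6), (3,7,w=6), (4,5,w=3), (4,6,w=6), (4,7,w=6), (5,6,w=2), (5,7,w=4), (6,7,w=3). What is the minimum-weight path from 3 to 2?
2 (path: 3 -> 2; weights 2 = 2)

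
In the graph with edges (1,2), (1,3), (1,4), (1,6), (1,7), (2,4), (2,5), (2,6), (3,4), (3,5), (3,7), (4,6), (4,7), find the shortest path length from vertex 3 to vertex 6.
2 (path: 3 -> 1 -> 6, 2 edges)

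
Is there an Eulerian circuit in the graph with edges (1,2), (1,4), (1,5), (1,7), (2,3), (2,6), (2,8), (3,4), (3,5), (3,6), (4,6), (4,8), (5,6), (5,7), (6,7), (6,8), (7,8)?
Yes (the graph is connected and all 8 vertices have even degree)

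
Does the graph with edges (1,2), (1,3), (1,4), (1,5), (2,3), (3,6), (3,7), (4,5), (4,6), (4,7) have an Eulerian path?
Yes — and in fact it has an Eulerian circuit (the graph is connected and all 7 vertices have even degree)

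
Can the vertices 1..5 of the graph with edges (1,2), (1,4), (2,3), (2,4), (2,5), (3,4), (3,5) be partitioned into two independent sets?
No (odd cycle of length 3: 2 -> 1 -> 4 -> 2)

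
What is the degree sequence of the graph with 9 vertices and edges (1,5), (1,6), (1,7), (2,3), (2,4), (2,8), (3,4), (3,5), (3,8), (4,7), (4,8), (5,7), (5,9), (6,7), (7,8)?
[5, 4, 4, 4, 4, 3, 3, 2, 1] (degrees: deg(1)=3, deg(2)=3, deg(3)=4, deg(4)=4, deg(5)=4, deg(6)=2, deg(7)=5, deg(8)=4, deg(9)=1)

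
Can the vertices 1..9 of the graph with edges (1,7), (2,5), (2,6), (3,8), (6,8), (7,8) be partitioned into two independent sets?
Yes. Partition: {1, 2, 4, 8, 9}, {3, 5, 6, 7}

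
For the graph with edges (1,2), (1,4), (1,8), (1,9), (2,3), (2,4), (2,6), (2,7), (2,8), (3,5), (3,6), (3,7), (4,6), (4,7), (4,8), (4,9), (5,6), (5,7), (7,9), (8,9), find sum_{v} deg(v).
40 (handshake: sum of degrees = 2|E| = 2 x 20 = 40)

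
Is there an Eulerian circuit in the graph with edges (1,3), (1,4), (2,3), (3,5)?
No (4 vertices have odd degree: {2, 3, 4, 5}; Eulerian circuit requires 0)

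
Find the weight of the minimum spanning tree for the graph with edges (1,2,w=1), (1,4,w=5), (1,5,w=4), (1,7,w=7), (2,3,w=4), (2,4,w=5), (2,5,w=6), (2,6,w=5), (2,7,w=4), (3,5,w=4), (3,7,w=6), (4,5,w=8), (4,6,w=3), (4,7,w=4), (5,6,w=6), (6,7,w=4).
20 (MST edges: (1,2,w=1), (1,5,w=4), (2,3,w=4), (2,7,w=4), (4,6,w=3), (4,7,w=4); sum of weights 1 + 4 + 4 + 4 + 3 + 4 = 20)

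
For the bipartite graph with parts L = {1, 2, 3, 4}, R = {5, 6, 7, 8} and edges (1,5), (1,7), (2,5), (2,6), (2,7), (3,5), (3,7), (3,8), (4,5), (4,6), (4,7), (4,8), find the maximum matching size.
4 (matching: (1,7), (2,6), (3,8), (4,5); upper bound min(|L|,|R|) = min(4,4) = 4)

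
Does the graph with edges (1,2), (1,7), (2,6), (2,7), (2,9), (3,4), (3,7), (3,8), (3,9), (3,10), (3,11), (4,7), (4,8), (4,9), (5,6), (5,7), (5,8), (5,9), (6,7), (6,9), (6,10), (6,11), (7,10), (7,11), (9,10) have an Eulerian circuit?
No (2 vertices have odd degree: {8, 11}; Eulerian circuit requires 0)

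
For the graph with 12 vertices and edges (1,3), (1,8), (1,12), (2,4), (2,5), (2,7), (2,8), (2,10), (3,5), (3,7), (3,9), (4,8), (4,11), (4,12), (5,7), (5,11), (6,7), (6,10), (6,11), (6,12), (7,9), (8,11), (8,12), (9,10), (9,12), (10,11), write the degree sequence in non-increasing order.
[5, 5, 5, 5, 5, 4, 4, 4, 4, 4, 4, 3] (degrees: deg(1)=3, deg(2)=5, deg(3)=4, deg(4)=4, deg(5)=4, deg(6)=4, deg(7)=5, deg(8)=5, deg(9)=4, deg(10)=4, deg(11)=5, deg(12)=5)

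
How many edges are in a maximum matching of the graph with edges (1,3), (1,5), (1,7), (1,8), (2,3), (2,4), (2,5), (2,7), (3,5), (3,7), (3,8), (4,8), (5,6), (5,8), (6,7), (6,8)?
4 (matching: (1,3), (2,4), (5,8), (6,7); upper bound floor(n/2) = floor(8/2) = 4)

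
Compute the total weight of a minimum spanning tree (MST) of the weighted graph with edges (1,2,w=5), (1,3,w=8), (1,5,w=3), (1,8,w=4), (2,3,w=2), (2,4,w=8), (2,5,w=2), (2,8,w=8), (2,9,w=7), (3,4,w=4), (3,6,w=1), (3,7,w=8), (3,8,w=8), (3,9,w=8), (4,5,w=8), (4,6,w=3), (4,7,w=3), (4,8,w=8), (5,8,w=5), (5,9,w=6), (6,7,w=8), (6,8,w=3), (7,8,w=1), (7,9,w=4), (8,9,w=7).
19 (MST edges: (1,5,w=3), (2,3,w=2), (2,5,w=2), (3,6,w=1), (4,6,w=3), (4,7,w=3), (7,8,w=1), (7,9,w=4); sum of weights 3 + 2 + 2 + 1 + 3 + 3 + 1 + 4 = 19)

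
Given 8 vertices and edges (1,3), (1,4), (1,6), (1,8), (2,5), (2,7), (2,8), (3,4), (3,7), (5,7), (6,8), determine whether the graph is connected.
Yes (BFS from 1 visits [1, 3, 4, 6, 8, 7, 2, 5] — all 8 vertices reached)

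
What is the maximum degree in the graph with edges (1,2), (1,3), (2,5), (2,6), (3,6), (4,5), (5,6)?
3 (attained at vertices 2, 5, 6)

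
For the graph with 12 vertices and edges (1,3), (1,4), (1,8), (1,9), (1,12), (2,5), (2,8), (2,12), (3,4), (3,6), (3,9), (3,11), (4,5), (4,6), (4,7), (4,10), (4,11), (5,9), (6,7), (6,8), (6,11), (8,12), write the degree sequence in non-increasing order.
[7, 5, 5, 5, 4, 3, 3, 3, 3, 3, 2, 1] (degrees: deg(1)=5, deg(2)=3, deg(3)=5, deg(4)=7, deg(5)=3, deg(6)=5, deg(7)=2, deg(8)=4, deg(9)=3, deg(10)=1, deg(11)=3, deg(12)=3)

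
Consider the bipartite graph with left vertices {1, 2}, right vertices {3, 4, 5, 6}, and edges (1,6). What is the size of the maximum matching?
1 (matching: (1,6); upper bound min(|L|,|R|) = min(2,4) = 2)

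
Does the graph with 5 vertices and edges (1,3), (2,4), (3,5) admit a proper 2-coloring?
Yes. Partition: {1, 2, 5}, {3, 4}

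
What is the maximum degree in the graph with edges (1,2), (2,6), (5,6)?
2 (attained at vertices 2, 6)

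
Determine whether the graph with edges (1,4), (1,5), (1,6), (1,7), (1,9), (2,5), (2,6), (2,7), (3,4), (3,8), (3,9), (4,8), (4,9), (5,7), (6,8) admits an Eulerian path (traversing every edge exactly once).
No (8 vertices have odd degree: {1, 2, 3, 5, 6, 7, 8, 9}; Eulerian path requires 0 or 2)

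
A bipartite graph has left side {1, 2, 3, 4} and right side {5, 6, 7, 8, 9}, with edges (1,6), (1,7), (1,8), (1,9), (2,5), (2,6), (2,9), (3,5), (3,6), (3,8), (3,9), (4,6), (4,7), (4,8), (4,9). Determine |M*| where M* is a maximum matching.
4 (matching: (1,9), (2,6), (3,8), (4,7); upper bound min(|L|,|R|) = min(4,5) = 4)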